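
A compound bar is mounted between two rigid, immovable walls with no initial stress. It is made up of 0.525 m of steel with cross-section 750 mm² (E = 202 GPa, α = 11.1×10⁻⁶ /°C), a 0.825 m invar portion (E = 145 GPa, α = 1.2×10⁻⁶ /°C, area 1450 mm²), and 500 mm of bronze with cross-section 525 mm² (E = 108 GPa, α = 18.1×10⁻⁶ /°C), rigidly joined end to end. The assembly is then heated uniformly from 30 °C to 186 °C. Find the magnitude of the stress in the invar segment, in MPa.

If the supports were absent, the total length change would be Σ αᵢΔT Lᵢ = 11.1×10⁻⁶×156×525 + 1.2×10⁻⁶×156×825 + 18.1×10⁻⁶×156×500 = 2.475 mm.
Since the ends are fixed, an axial force P builds up, equal in every segment, with P · Σ Lᵢ/(AᵢEᵢ) = δ_free.
Σ Lᵢ/(AᵢEᵢ) = 525/(750×202×10³) + 825/(1450×145×10³) + 500/(525×108×10³) = 1.621×10⁻⁵ mm/N.
So P = 2.475 / 1.621×10⁻⁵ = 152.7 kN, compressive.
σ_{invar} = P / A = 152700 / 1450 = 105.3 MPa.

σ ≈ 105 MPa (compressive)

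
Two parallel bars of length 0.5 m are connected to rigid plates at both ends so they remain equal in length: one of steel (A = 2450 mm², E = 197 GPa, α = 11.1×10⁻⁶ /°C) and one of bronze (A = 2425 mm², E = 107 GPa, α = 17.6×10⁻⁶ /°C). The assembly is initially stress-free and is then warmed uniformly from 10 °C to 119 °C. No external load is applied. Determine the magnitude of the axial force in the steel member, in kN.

Equilibrium of a rigid end plate with no external load gives equal and opposite internal forces ±P in the two members. Since α_{bronze} > α_{steel}, heating drives the bronze into compression and the steel into tension.
Setting the final lengths equal and cancelling L: (α₁ − α₂)ΔT = P/(A₁E₁) + P/(A₂E₂).
|α₁ − α₂|·ΔT = 6.5×10⁻⁶ × 109 = 0.0007085.
1/(A₁E₁) + 1/(A₂E₂) = 1/(2450×197×10³) + 1/(2425×107×10³) = 5.926×10⁻⁹ N⁻¹.
P = 0.0007085 / 5.926×10⁻⁹ = 119600 N = 119.6 kN.

P ≈ 120 kN (tensile in the steel)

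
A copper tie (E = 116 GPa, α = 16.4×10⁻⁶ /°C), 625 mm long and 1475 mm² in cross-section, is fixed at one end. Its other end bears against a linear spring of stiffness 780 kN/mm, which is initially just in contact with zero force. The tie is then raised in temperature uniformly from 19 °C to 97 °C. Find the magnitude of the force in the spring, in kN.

Free thermal expansion: δ_free = αΔT L = 16.4×10⁻⁶ × 78 × 625 = 0.7995 mm.
Let P be the compressive force at the spring. The tie shortens elastically by PL/(AE) and the spring compresses by P/k; together these equal δ_free.
P [ L/(AE) + 1/k ] = δ_free → P [ 625/(1475×116×10³) + 1/(780×10³) ] = 0.7995.
P = 0.7995 / 4.935×10⁻⁶ = 162000 N.

P ≈ 162 kN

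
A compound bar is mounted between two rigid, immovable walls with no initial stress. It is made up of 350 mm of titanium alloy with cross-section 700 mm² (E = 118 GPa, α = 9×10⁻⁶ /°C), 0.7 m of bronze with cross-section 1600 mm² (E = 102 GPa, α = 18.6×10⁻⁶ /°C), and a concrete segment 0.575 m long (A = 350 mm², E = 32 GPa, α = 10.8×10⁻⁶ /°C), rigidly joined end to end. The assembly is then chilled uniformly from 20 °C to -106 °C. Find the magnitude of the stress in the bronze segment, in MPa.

σ ≈ 29.4 MPa (tensile)

Free thermal contraction of the whole bar: Σ αᵢΔT Lᵢ = 9×10⁻⁶×126×350 + 18.6×10⁻⁶×126×700 + 10.8×10⁻⁶×126×575 = 2.82 mm.
Since the ends are fixed, an axial force P builds up, equal in every segment, with P · Σ Lᵢ/(AᵢEᵢ) = δ_free.
The series flexibility is Σ Lᵢ/(AᵢEᵢ) = 350/(700×118×10³) + 700/(1600×102×10³) + 575/(350×32×10³) = 5.987×10⁻⁵ mm/N.
P = 2.82 / 5.987×10⁻⁵ = 47100 N = 47.1 kN, tensile.
σ_{bronze} = P / A = 47100 / 1600 = 29.44 MPa.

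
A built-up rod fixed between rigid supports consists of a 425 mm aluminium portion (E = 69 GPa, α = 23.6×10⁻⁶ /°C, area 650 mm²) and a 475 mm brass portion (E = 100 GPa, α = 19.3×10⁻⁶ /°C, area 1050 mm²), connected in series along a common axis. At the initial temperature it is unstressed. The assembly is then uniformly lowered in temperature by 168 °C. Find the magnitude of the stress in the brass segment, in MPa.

σ ≈ 219 MPa (tensile)

Free thermal contraction of the whole bar: Σ αᵢΔT Lᵢ = 23.6×10⁻⁶×168×425 + 19.3×10⁻⁶×168×475 = 3.225 mm.
The rigid supports impose zero overall length change; the single axial force P common to all segments must satisfy P Σ Lᵢ/(AᵢEᵢ) = δ_free.
The series flexibility is Σ Lᵢ/(AᵢEᵢ) = 425/(650×69×10³) + 475/(1050×100×10³) = 1.4×10⁻⁵ mm/N.
P = 3.225 / 1.4×10⁻⁵ = 230400 N = 230.4 kN, tensile.
σ_{brass} = P / A = 230400 / 1050 = 219.4 MPa.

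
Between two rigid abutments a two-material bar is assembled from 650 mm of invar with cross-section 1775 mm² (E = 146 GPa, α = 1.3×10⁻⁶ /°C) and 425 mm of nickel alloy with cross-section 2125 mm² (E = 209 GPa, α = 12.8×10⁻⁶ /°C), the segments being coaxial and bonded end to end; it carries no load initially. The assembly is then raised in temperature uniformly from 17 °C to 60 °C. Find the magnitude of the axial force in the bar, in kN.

P ≈ 78 kN (compressive)

Free thermal expansion of the whole bar: Σ αᵢΔT Lᵢ = 1.3×10⁻⁶×43×650 + 12.8×10⁻⁶×43×425 = 0.2703 mm.
The walls prevent any net length change, so an axial force P (same in every segment) develops. Compatibility: P · Σ Lᵢ/(AᵢEᵢ) = δ_free.
Σ Lᵢ/(AᵢEᵢ) = 650/(1775×146×10³) + 425/(2125×209×10³) = 3.465×10⁻⁶ mm/N.
So P = 0.2703 / 3.465×10⁻⁶ = 77.99 kN, compressive.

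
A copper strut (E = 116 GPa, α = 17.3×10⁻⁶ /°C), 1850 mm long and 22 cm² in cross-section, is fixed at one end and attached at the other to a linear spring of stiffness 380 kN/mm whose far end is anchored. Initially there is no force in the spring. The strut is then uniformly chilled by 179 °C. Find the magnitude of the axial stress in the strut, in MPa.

Free thermal contraction: δ_free = αΔT L = 17.3×10⁻⁶ × 179 × 1850 = 5.729 mm.
With a force P in the spring, the elastic change of the strut is PL/(AE) and that of the spring is P/k; compatibility requires their sum to equal δ_free.
So P = δ_free / [L/(AE) + 1/k] = 5.729 / [ 1850/(2200×116×10³) + 1/(380×10³) ].
P = 5.729 / 9.881×10⁻⁶ = 579800 N.
σ = P/A = 579800/2200 = 263.5 MPa.

σ ≈ 264 MPa (tensile)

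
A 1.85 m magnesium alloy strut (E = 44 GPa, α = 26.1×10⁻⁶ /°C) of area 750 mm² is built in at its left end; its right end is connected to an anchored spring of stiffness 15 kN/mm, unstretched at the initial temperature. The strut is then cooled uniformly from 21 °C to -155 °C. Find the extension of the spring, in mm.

δ ≈ 4.62 mm

The unrestrained thermal change is αΔT L = 26.1×10⁻⁶ × 176 × 1850 = 8.498 mm.
With a force P in the spring, the elastic change of the strut is PL/(AE) and that of the spring is P/k; compatibility requires their sum to equal δ_free.
So P = δ_free / [L/(AE) + 1/k] = 8.498 / [ 1850/(750×44×10³) + 1/(15×10³) ].
P = 8.498 / 0.0001227 = 69240 N.
Spring extension = P/k = 69240/(15×10³) = 4.616 mm.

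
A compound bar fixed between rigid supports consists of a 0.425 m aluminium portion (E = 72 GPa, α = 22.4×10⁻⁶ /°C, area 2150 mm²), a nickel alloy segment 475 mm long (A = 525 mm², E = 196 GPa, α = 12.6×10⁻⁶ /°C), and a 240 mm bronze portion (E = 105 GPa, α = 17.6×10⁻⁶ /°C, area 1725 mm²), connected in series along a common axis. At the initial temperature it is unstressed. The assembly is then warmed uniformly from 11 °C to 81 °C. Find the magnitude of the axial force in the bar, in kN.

P ≈ 159 kN (compressive)

With the walls removed the bar would change length by δ_free = Σ αᵢΔT Lᵢ = 22.4×10⁻⁶×70×425 + 12.6×10⁻⁶×70×475 + 17.6×10⁻⁶×70×240 = 1.381 mm.
The walls prevent any net length change, so an axial force P (same in every segment) develops. Compatibility: P · Σ Lᵢ/(AᵢEᵢ) = δ_free.
The series flexibility is Σ Lᵢ/(AᵢEᵢ) = 425/(2150×72×10³) + 475/(525×196×10³) + 240/(1725×105×10³) = 8.687×10⁻⁶ mm/N.
P = 1.381 / 8.687×10⁻⁶ = 159000 N = 159 kN, compressive.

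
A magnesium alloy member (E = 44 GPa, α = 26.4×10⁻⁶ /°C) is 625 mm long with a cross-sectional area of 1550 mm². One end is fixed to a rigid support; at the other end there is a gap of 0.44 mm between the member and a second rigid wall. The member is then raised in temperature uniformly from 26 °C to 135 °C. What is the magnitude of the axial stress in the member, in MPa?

σ ≈ 95.6 MPa (compressive)

Unrestrained expansion: δ_free = αΔT L = 26.4×10⁻⁶ × 109 × 625 = 1.798 mm.
The gap closes (δ_free > 0.44 mm) and the wall then resists a further 1.798 − 0.44 = 1.358 mm of expansion.
That suppressed elongation corresponds to σ = E·Δ/L = 44×10³ × 1.358/625 = 95.64 MPa.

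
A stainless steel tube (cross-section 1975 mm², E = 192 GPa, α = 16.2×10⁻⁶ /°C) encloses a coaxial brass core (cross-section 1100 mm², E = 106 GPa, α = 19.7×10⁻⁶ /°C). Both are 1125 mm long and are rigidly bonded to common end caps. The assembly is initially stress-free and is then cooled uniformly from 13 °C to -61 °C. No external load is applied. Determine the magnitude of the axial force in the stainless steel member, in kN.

Equilibrium of a rigid end plate with no external load gives equal and opposite internal forces ±P in the two members. Since α_{brass} > α_{stainless steel}, cooling drives the brass into tension and the stainless steel into compression.
Equating the net (thermal + elastic) strains gives |α₁ − α₂|·ΔT = P·[1/(A₁E₁) + 1/(A₂E₂)].
|α₁ − α₂|·ΔT = 3.5×10⁻⁶ × 74 = 0.000259.
1/(A₁E₁) + 1/(A₂E₂) = 1/(1975×192×10³) + 1/(1100×106×10³) = 1.121×10⁻⁸ N⁻¹.
P = 0.000259 / 1.121×10⁻⁸ = 23100 N = 23.1 kN.

P ≈ 23.1 kN (compressive in the stainless steel)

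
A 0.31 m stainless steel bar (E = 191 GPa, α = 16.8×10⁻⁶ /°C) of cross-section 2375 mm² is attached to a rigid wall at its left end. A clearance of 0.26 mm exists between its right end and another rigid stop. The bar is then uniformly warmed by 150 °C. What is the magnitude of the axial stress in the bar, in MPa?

σ ≈ 321 MPa (compressive)

If the wall were absent the bar would grow by αΔT L = 16.8×10⁻⁶ × 150 × 310 = 0.7812 mm.
The gap closes (δ_free > 0.26 mm) and the wall then resists a further 0.7812 − 0.26 = 0.5212 mm of expansion.
Compatibility: PL/(AE) = 0.5212 mm, so σ = P/A = E × (0.5212/310) = 321.1 MPa.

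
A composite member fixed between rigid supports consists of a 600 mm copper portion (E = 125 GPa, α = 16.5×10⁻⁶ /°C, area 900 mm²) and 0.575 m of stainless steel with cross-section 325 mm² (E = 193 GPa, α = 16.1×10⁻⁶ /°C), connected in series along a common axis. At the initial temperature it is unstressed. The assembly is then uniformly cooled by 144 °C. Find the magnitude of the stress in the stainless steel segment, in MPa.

σ ≈ 585 MPa (tensile)

If the supports were absent, the total length change would be Σ αᵢΔT Lᵢ = 16.5×10⁻⁶×144×600 + 16.1×10⁻⁶×144×575 = 2.759 mm.
The rigid supports impose zero overall length change; the single axial force P common to all segments must satisfy P Σ Lᵢ/(AᵢEᵢ) = δ_free.
Σ Lᵢ/(AᵢEᵢ) = 600/(900×125×10³) + 575/(325×193×10³) = 1.45×10⁻⁵ mm/N.
Hence P = δ_free / Σ(L/AE) = 2.759/1.45×10⁻⁵ = 190.2 kN (tensile).
σ_{stainless steel} = P / A = 190200 / 325 = 585.4 MPa.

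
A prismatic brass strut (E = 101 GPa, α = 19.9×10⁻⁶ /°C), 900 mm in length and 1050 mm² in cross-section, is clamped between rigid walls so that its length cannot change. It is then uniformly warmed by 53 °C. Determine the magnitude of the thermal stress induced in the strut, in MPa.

With length fixed, the mechanical strain must cancel the thermal strain αΔT = 19.9×10⁻⁶ × 53 = 1054.7×10⁻⁶.
σ = EαΔT = 101×10³ × 19.9×10⁻⁶ × 53 = 106.5 MPa (compressive; the strut is trying to expand).

σ ≈ 107 MPa (compressive)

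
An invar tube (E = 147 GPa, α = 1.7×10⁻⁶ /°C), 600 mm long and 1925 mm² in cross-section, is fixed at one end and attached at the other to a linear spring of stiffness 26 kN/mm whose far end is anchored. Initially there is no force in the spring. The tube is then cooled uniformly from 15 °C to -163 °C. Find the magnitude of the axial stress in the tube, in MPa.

The unrestrained thermal change is αΔT L = 1.7×10⁻⁶ × 178 × 600 = 0.1816 mm.
Let P be the tensile force in the spring. The tube extends elastically by PL/(AE) and the spring stretches by P/k; together these equal δ_free.
So P = δ_free / [L/(AE) + 1/k] = 0.1816 / [ 600/(1925×147×10³) + 1/(26×10³) ].
P = 0.1816 / 4.058×10⁻⁵ = 4474 N.
σ = P/A = 4474/1925 = 2.324 MPa.

σ ≈ 2.32 MPa (tensile)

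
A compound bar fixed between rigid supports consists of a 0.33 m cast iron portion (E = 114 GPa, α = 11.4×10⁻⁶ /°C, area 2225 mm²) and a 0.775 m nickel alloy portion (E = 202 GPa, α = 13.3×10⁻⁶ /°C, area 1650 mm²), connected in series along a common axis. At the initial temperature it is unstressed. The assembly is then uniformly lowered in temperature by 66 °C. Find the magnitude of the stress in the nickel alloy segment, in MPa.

Free thermal contraction of the whole bar: Σ αᵢΔT Lᵢ = 11.4×10⁻⁶×66×330 + 13.3×10⁻⁶×66×775 = 0.9286 mm.
Since the ends are fixed, an axial force P builds up, equal in every segment, with P · Σ Lᵢ/(AᵢEᵢ) = δ_free.
Σ Lᵢ/(AᵢEᵢ) = 330/(2225×114×10³) + 775/(1650×202×10³) = 3.626×10⁻⁶ mm/N.
So P = 0.9286 / 3.626×10⁻⁶ = 256.1 kN, tensile.
σ_{nickel alloy} = P / A = 256100 / 1650 = 155.2 MPa.

σ ≈ 155 MPa (tensile)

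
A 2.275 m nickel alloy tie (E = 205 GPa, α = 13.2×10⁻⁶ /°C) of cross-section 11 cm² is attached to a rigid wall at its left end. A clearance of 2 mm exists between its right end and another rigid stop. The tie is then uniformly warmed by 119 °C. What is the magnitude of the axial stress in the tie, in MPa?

σ ≈ 142 MPa (compressive)

If the wall were absent the tie would grow by αΔT L = 13.2×10⁻⁶ × 119 × 2275 = 3.574 mm.
After closing the 2 mm clearance, 3.574 − 2 = 1.574 mm of expansion remains to be suppressed by the wall.
Compatibility: PL/(AE) = 1.574 mm, so σ = P/A = E × (1.574/2275) = 141.8 MPa.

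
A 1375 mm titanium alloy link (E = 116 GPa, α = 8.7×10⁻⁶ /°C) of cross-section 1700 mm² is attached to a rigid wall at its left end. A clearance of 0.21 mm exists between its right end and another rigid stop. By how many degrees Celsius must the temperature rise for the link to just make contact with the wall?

Contact occurs when the free expansion equals the gap: αΔT L = 0.21 mm.
So ΔT = g/(αL) = 0.21/(8.7×10⁻⁶ × 1375) = 17.55 °C.

ΔT ≈ 17.6 °C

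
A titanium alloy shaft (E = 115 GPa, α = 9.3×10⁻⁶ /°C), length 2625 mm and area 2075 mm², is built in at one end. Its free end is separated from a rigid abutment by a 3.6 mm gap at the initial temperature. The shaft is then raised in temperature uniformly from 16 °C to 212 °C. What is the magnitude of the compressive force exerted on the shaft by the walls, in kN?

P ≈ 108 kN

Unrestrained expansion: δ_free = αΔT L = 9.3×10⁻⁶ × 196 × 2625 = 4.785 mm.
After closing the 3.6 mm clearance, 4.785 − 3.6 = 1.185 mm of expansion remains to be suppressed by the wall.
That suppressed elongation corresponds to σ = E·Δ/L = 115×10³ × 1.185/2625 = 51.91 MPa.
Force on the wall = σA = 51.91 × 2075 mm² = 107.7 kN.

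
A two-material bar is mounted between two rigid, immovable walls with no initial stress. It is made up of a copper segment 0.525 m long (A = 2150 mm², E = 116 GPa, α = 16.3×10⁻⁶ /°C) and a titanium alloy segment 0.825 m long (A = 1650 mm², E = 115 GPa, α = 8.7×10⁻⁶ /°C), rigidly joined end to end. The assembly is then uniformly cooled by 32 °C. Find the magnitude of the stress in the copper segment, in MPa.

σ ≈ 36.3 MPa (tensile)

Free thermal contraction of the whole bar: Σ αᵢΔT Lᵢ = 16.3×10⁻⁶×32×525 + 8.7×10⁻⁶×32×825 = 0.5035 mm.
Since the ends are fixed, an axial force P builds up, equal in every segment, with P · Σ Lᵢ/(AᵢEᵢ) = δ_free.
Σ Lᵢ/(AᵢEᵢ) = 525/(2150×116×10³) + 825/(1650×115×10³) = 6.453×10⁻⁶ mm/N.
Hence P = δ_free / Σ(L/AE) = 0.5035/6.453×10⁻⁶ = 78.03 kN (tensile).
σ_{copper} = P / A = 78030 / 2150 = 36.29 MPa.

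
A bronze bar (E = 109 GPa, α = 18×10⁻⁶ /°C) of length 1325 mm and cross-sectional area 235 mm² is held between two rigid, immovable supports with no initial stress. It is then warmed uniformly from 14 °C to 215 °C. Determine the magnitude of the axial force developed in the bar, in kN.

The ends cannot move, so σ = EαΔT = 109×10³ × 18×10⁻⁶ × 201 = 394.4 MPa.
P = AEαΔT = 235 × 109×10³ × 18×10⁻⁶ × 201 = 92.68 kN (compressive).

P ≈ 92.7 kN (compressive)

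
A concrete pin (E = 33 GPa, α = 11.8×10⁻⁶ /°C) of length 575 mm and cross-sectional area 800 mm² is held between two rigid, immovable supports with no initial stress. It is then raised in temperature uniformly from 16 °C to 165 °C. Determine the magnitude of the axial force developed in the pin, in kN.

The ends cannot move, so σ = EαΔT = 33×10³ × 11.8×10⁻⁶ × 149 = 58.02 MPa.
Axial force P = σA = 58.02 × 800 = 46420 N = 46.42 kN, compressive.

P ≈ 46.4 kN (compressive)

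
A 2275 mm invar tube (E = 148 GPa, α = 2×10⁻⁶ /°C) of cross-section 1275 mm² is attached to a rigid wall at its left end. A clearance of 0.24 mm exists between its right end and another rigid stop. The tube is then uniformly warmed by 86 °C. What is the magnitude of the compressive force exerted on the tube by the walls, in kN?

Free thermal elongation = αΔT L = 2×10⁻⁶ × 86 × 2275 = 0.3913 mm.
This exceeds the 0.24 mm gap, so the wall pushes back. The portion of expansion that must be recovered elastically is δ_free − gap = 0.3913 − 0.24 = 0.1513 mm.
So σ = E(δ_free − g)/L = 148×10³ × 0.1513/2275 = 9.843 MPa.
P = σA = 9.843 × 1275 = 12.55 kN.

P ≈ 12.5 kN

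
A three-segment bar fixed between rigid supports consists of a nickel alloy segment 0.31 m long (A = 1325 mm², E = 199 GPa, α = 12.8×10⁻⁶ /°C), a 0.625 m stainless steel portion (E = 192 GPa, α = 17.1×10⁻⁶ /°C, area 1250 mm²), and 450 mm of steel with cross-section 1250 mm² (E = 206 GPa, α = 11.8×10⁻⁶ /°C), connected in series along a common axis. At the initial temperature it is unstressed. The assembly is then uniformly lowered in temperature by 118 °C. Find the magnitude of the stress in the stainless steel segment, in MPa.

If the supports were absent, the total length change would be Σ αᵢΔT Lᵢ = 12.8×10⁻⁶×118×310 + 17.1×10⁻⁶×118×625 + 11.8×10⁻⁶×118×450 = 2.356 mm.
The walls prevent any net length change, so an axial force P (same in every segment) develops. Compatibility: P · Σ Lᵢ/(AᵢEᵢ) = δ_free.
The series flexibility is Σ Lᵢ/(AᵢEᵢ) = 310/(1325×199×10³) + 625/(1250×192×10³) + 450/(1250×206×10³) = 5.527×10⁻⁶ mm/N.
P = 2.356 / 5.527×10⁻⁶ = 426200 N = 426.2 kN, tensile.
σ_{stainless steel} = P / A = 426200 / 1250 = 341 MPa.

σ ≈ 341 MPa (tensile)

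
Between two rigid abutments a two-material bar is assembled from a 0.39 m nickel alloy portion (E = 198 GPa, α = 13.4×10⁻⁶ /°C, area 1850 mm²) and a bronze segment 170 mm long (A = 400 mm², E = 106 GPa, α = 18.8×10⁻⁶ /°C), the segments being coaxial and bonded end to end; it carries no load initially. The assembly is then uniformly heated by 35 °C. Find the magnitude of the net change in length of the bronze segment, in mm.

Free thermal expansion of the whole bar: Σ αᵢΔT Lᵢ = 13.4×10⁻⁶×35×390 + 18.8×10⁻⁶×35×170 = 0.2948 mm.
The walls prevent any net length change, so an axial force P (same in every segment) develops. Compatibility: P · Σ Lᵢ/(AᵢEᵢ) = δ_free.
The series flexibility is Σ Lᵢ/(AᵢEᵢ) = 390/(1850×198×10³) + 170/(400×106×10³) = 5.074×10⁻⁶ mm/N.
So P = 0.2948 / 5.074×10⁻⁶ = 58.09 kN, compressive.
For the bronze segment, free thermal change = 18.8×10⁻⁶×35×170 = 0.1119 mm and elastic change from P = 58090×170/(400×106×10³) = 0.2329 mm; these oppose, so the net change is 0.121 mm (segment shortens).

|ΔL| ≈ 0.121 mm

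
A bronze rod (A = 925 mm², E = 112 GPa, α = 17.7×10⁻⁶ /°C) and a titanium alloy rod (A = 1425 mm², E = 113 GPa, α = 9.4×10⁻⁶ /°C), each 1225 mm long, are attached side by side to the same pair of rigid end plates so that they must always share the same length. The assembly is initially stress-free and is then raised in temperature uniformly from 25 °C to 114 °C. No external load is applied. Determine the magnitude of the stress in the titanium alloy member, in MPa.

The bronze has the larger α, so on heating it would change length more than the titanium alloy if both were free. The rigid plates force a common final length, so the bronze is put into compression and the titanium alloy into tension, with equal and opposite forces P (no external load).
Compatibility of the two members (thermal + elastic change equal): (α₁ − α₂)ΔT = P·[1/(A₁E₁) + 1/(A₂E₂)].
|α₁ − α₂|·ΔT = 8.3×10⁻⁶ × 89 = 0.0007387.
1/(A₁E₁) + 1/(A₂E₂) = 1/(925×112×10³) + 1/(1425×113×10³) = 1.586×10⁻⁸ N⁻¹.
So P = 0.0007387 / 1.586×10⁻⁸ = 46.57 kN.
σ_{titanium alloy} = P/A₂ = 46570/1425 = 32.68 MPa, tensile.

σ ≈ 32.7 MPa (tensile)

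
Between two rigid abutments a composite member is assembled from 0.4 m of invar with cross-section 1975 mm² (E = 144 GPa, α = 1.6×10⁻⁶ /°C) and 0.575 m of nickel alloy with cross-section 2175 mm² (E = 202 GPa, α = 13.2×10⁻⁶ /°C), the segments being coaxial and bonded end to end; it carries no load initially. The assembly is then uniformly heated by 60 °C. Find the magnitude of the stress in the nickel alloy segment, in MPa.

With the walls removed the bar would change length by δ_free = Σ αᵢΔT Lᵢ = 1.6×10⁻⁶×60×400 + 13.2×10⁻⁶×60×575 = 0.4938 mm.
Since the ends are fixed, an axial force P builds up, equal in every segment, with P · Σ Lᵢ/(AᵢEᵢ) = δ_free.
The series flexibility is Σ Lᵢ/(AᵢEᵢ) = 400/(1975×144×10³) + 575/(2175×202×10³) = 2.715×10⁻⁶ mm/N.
So P = 0.4938 / 2.715×10⁻⁶ = 181.9 kN, compressive.
σ_{nickel alloy} = P / A = 181900 / 2175 = 83.62 MPa.

σ ≈ 83.6 MPa (compressive)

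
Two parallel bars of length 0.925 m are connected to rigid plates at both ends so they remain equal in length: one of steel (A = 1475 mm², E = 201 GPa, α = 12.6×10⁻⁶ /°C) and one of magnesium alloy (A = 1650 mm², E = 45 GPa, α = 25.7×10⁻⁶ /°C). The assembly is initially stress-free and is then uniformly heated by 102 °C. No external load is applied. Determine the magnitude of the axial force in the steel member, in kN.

P ≈ 79.3 kN (tensile in the steel)

Both members must finish at the same length. With the larger α, the magnesium alloy tends to over-expand; the plates restrain it, putting the magnesium alloy in compression and the steel in tension. With no external load the two internal forces are equal and opposite, magnitude P.
Equating the net (thermal + elastic) strains gives |α₁ − α₂|·ΔT = P·[1/(A₁E₁) + 1/(A₂E₂)].
|α₁ − α₂|·ΔT = 13.1×10⁻⁶ × 102 = 0.001336.
1/(A₁E₁) + 1/(A₂E₂) = 1/(1475×201×10³) + 1/(1650×45×10³) = 1.684×10⁻⁸ N⁻¹.
P = 0.001336 / 1.684×10⁻⁸ = 79340 N = 79.34 kN.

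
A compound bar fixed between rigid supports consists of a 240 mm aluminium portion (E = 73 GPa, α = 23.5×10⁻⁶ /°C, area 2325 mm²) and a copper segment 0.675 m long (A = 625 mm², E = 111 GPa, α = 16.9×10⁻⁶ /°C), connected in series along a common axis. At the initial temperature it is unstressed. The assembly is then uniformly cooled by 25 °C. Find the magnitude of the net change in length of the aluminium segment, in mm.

|ΔL| ≈ 0.0869 mm

If the supports were absent, the total length change would be Σ αᵢΔT Lᵢ = 23.5×10⁻⁶×25×240 + 16.9×10⁻⁶×25×675 = 0.4262 mm.
Since the ends are fixed, an axial force P builds up, equal in every segment, with P · Σ Lᵢ/(AᵢEᵢ) = δ_free.
The series flexibility is Σ Lᵢ/(AᵢEᵢ) = 240/(2325×73×10³) + 675/(625×111×10³) = 1.114×10⁻⁵ mm/N.
Hence P = δ_free / Σ(L/AE) = 0.4262/1.114×10⁻⁵ = 38.24 kN (tensile).
For the aluminium segment, free thermal change = 23.5×10⁻⁶×25×240 = 0.141 mm and elastic change from P = 38240×240/(2325×73×10³) = 0.05408 mm; these oppose, so the net change is 0.0869 mm (segment shortens).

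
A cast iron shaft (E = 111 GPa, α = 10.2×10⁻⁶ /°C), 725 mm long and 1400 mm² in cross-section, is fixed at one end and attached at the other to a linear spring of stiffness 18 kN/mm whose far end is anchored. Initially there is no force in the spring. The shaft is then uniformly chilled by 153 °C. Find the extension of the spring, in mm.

If the spring were absent the shaft would shorten by αΔT L = 10.2×10⁻⁶ × 153 × 725 = 1.131 mm.
With a force P in the spring, the elastic change of the shaft is PL/(AE) and that of the spring is P/k; compatibility requires their sum to equal δ_free.
P [ L/(AE) + 1/k ] = δ_free → P [ 725/(1400×111×10³) + 1/(18×10³) ] = 1.131.
P = 1.131 / 6.022×10⁻⁵ = 18790 N.
Spring extension = P/k = 18790/(18×10³) = 1.044 mm.

δ ≈ 1.04 mm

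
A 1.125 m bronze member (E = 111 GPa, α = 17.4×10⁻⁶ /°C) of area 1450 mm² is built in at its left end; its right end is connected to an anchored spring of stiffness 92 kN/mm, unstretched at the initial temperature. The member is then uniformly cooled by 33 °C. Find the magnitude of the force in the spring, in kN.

P ≈ 36.2 kN

If the spring were absent the member would shorten by αΔT L = 17.4×10⁻⁶ × 33 × 1125 = 0.646 mm.
With a force P in the spring, the elastic change of the member is PL/(AE) and that of the spring is P/k; compatibility requires their sum to equal δ_free.
P [ L/(AE) + 1/k ] = δ_free → P [ 1125/(1450×111×10³) + 1/(92×10³) ] = 0.646.
P = 0.646 / 1.786×10⁻⁵ = 36170 N.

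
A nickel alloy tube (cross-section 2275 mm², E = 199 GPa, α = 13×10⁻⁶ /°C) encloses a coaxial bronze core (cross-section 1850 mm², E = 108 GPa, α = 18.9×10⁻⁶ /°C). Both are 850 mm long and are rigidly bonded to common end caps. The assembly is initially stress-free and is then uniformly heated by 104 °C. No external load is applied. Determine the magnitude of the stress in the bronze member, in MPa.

The bronze has the larger α, so on heating it would change length more than the nickel alloy if both were free. The rigid plates force a common final length, so the bronze is put into compression and the nickel alloy into tension, with equal and opposite forces P (no external load).
Equating the net (thermal + elastic) strains gives |α₁ − α₂|·ΔT = P·[1/(A₁E₁) + 1/(A₂E₂)].
|α₁ − α₂|·ΔT = 5.9×10⁻⁶ × 104 = 0.0006136.
1/(A₁E₁) + 1/(A₂E₂) = 1/(2275×199×10³) + 1/(1850×108×10³) = 7.214×10⁻⁹ N⁻¹.
So P = 0.0006136 / 7.214×10⁻⁹ = 85.06 kN.
σ_{bronze} = P/A₂ = 85060/1850 = 45.98 MPa, compressive.

σ ≈ 46 MPa (compressive)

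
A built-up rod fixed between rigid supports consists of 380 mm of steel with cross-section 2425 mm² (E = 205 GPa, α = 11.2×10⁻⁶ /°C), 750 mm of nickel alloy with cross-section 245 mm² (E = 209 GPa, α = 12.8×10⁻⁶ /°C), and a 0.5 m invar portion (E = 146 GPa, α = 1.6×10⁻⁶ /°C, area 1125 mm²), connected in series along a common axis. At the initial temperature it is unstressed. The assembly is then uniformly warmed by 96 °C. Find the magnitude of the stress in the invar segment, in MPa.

Free thermal expansion of the whole bar: Σ αᵢΔT Lᵢ = 11.2×10⁻⁶×96×380 + 12.8×10⁻⁶×96×750 + 1.6×10⁻⁶×96×500 = 1.407 mm.
The rigid supports impose zero overall length change; the single axial force P common to all segments must satisfy P Σ Lᵢ/(AᵢEᵢ) = δ_free.
Σ Lᵢ/(AᵢEᵢ) = 380/(2425×205×10³) + 750/(245×209×10³) + 500/(1125×146×10³) = 1.846×10⁻⁵ mm/N.
So P = 1.407 / 1.846×10⁻⁵ = 76.24 kN, compressive.
σ_{invar} = P / A = 76240 / 1125 = 67.77 MPa.

σ ≈ 67.8 MPa (compressive)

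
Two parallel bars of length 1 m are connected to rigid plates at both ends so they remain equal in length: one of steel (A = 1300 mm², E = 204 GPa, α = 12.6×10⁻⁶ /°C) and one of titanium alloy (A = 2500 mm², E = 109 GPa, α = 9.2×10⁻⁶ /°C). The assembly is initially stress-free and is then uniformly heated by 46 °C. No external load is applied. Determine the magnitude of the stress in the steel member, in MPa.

σ ≈ 16.2 MPa (compressive)

The steel has the larger α, so on heating it would change length more than the titanium alloy if both were free. The rigid plates force a common final length, so the steel is put into compression and the titanium alloy into tension, with equal and opposite forces P (no external load).
Compatibility of the two members (thermal + elastic change equal): (α₁ − α₂)ΔT = P·[1/(A₁E₁) + 1/(A₂E₂)].
|α₁ − α₂|·ΔT = 3.4×10⁻⁶ × 46 = 0.0001564.
1/(A₁E₁) + 1/(A₂E₂) = 1/(1300×204×10³) + 1/(2500×109×10³) = 7.44×10⁻⁹ N⁻¹.
So P = 0.0001564 / 7.44×10⁻⁹ = 21.02 kN.
σ_{steel} = P/A₁ = 21020/1300 = 16.17 MPa, compressive.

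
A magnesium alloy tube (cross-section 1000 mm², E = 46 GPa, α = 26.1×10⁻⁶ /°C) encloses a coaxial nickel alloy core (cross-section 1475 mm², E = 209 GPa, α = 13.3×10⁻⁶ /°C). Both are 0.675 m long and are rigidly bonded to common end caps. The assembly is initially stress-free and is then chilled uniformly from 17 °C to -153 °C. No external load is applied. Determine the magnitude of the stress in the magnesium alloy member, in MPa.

σ ≈ 87.1 MPa (tensile)

The magnesium alloy has the larger α, so on cooling it would change length more than the nickel alloy if both were free. The rigid plates force a common final length, so the magnesium alloy is put into tension and the nickel alloy into compression, with equal and opposite forces P (no external load).
Compatibility of the two members (thermal + elastic change equal): (α₁ − α₂)ΔT = P·[1/(A₁E₁) + 1/(A₂E₂)].
|α₁ − α₂|·ΔT = 12.8×10⁻⁶ × 170 = 0.002176.
1/(A₁E₁) + 1/(A₂E₂) = 1/(1000×46×10³) + 1/(1475×209×10³) = 2.498×10⁻⁸ N⁻¹.
P = 0.002176 / 2.498×10⁻⁸ = 87100 N = 87.1 kN.
σ_{magnesium alloy} = P/A₁ = 87100/1000 = 87.1 MPa, tensile.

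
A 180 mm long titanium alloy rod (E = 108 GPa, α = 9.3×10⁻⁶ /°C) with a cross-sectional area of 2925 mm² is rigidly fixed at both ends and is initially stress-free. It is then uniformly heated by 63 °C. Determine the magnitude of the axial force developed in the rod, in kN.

Full restraint means ε = 0, so the stress is σ = EαΔT = 108×10³ × 9.3×10⁻⁶ × 63 = 63.28 MPa.
Axial force P = σA = 63.28 × 2925 = 185100 N = 185.1 kN, compressive.

P ≈ 185 kN (compressive)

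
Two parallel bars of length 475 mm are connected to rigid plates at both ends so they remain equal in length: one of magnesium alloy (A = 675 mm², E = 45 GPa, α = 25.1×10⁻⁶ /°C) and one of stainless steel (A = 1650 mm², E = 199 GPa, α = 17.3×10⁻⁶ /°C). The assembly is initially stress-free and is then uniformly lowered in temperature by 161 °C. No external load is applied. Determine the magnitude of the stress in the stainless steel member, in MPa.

The magnesium alloy has the larger α, so on cooling it would change length more than the stainless steel if both were free. The rigid plates force a common final length, so the magnesium alloy is put into tension and the stainless steel into compression, with equal and opposite forces P (no external load).
Equating the net (thermal + elastic) strains gives |α₁ − α₂|·ΔT = P·[1/(A₁E₁) + 1/(A₂E₂)].
|α₁ − α₂|·ΔT = 7.8×10⁻⁶ × 161 = 0.001256.
1/(A₁E₁) + 1/(A₂E₂) = 1/(675×45×10³) + 1/(1650×199×10³) = 3.597×10⁻⁸ N⁻¹.
P = 0.001256 / 3.597×10⁻⁸ = 34920 N = 34.92 kN.
σ_{stainless steel} = P/A₂ = 34920/1650 = 21.16 MPa, compressive.

σ ≈ 21.2 MPa (compressive)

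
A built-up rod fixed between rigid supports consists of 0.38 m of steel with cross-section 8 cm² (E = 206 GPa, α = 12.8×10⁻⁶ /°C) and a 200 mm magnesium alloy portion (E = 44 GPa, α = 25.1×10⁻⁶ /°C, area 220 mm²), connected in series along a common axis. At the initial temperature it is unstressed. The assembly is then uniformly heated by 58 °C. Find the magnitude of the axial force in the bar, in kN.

With the walls removed the bar would change length by δ_free = Σ αᵢΔT Lᵢ = 12.8×10⁻⁶×58×380 + 25.1×10⁻⁶×58×200 = 0.5733 mm.
The rigid supports impose zero overall length change; the single axial force P common to all segments must satisfy P Σ Lᵢ/(AᵢEᵢ) = δ_free.
The series flexibility is Σ Lᵢ/(AᵢEᵢ) = 380/(800×206×10³) + 200/(220×44×10³) = 2.297×10⁻⁵ mm/N.
So P = 0.5733 / 2.297×10⁻⁵ = 24.96 kN, compressive.

P ≈ 25 kN (compressive)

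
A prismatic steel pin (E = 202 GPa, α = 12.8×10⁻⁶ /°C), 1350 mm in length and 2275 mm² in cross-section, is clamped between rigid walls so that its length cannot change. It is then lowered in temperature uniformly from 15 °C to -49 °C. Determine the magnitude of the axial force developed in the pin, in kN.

With zero net strain, σ = E·αΔT = 202 GPa × 12.8×10⁻⁶ × 64 = 165.5 MPa.
P = AEαΔT = 2275 × 202×10³ × 12.8×10⁻⁶ × 64 = 376.5 kN (tensile).

P ≈ 376 kN (tensile)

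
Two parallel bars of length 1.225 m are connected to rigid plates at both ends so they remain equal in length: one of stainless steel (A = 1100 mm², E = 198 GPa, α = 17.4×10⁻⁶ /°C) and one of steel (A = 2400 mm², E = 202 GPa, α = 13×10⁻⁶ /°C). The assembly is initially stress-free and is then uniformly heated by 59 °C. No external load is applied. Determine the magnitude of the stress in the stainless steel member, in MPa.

σ ≈ 35.5 MPa (compressive)

The stainless steel has the larger α, so on heating it would change length more than the steel if both were free. The rigid plates force a common final length, so the stainless steel is put into compression and the steel into tension, with equal and opposite forces P (no external load).
Compatibility of the two members (thermal + elastic change equal): (α₁ − α₂)ΔT = P·[1/(A₁E₁) + 1/(A₂E₂)].
|α₁ − α₂|·ΔT = 4.4×10⁻⁶ × 59 = 0.0002596.
1/(A₁E₁) + 1/(A₂E₂) = 1/(1100×198×10³) + 1/(2400×202×10³) = 6.654×10⁻⁹ N⁻¹.
So P = 0.0002596 / 6.654×10⁻⁹ = 39.01 kN.
σ_{stainless steel} = P/A₁ = 39010/1100 = 35.47 MPa, compressive.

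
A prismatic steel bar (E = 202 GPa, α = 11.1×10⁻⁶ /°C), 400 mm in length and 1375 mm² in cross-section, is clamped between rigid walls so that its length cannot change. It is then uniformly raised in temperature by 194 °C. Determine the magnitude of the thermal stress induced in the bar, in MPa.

σ ≈ 435 MPa (compressive)

Because both ends are immovable the net strain is zero, and the suppressed thermal strain is αΔT = 11.1×10⁻⁶ × 194 = 2153.4×10⁻⁶.
The stress required to suppress this strain is σ = Eε = 202×10³ × 2153.4×10⁻⁶ = 435 MPa, compressive since the bar is trying to expand.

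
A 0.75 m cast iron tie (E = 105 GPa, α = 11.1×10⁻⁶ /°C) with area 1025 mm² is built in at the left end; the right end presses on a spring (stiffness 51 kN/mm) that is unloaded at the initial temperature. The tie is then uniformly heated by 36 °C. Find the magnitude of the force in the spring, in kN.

P ≈ 11.3 kN

The unrestrained thermal change is αΔT L = 11.1×10⁻⁶ × 36 × 750 = 0.2997 mm.
With a force P in the spring, the elastic change of the tie is PL/(AE) and that of the spring is P/k; compatibility requires their sum to equal δ_free.
So P = δ_free / [L/(AE) + 1/k] = 0.2997 / [ 750/(1025×105×10³) + 1/(51×10³) ].
P = 0.2997 / 2.658×10⁻⁵ = 11280 N.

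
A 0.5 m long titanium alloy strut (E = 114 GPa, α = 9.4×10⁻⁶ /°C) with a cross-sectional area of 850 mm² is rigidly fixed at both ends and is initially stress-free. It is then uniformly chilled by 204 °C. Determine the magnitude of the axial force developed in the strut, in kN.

P ≈ 186 kN (tensile)

The ends cannot move, so σ = EαΔT = 114×10³ × 9.4×10⁻⁶ × 204 = 218.6 MPa.
P = AEαΔT = 850 × 114×10³ × 9.4×10⁻⁶ × 204 = 185.8 kN (tensile).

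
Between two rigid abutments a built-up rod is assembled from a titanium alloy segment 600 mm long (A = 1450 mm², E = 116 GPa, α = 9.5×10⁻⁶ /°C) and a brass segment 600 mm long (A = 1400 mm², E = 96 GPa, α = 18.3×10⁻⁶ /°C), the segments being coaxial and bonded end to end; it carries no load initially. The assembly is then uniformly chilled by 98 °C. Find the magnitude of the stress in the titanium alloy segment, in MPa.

σ ≈ 140 MPa (tensile)

If the supports were absent, the total length change would be Σ αᵢΔT Lᵢ = 9.5×10⁻⁶×98×600 + 18.3×10⁻⁶×98×600 = 1.635 mm.
Since the ends are fixed, an axial force P builds up, equal in every segment, with P · Σ Lᵢ/(AᵢEᵢ) = δ_free.
The series flexibility is Σ Lᵢ/(AᵢEᵢ) = 600/(1450×116×10³) + 600/(1400×96×10³) = 8.031×10⁻⁶ mm/N.
Hence P = δ_free / Σ(L/AE) = 1.635/8.031×10⁻⁶ = 203.5 kN (tensile).
σ_{titanium alloy} = P / A = 203500 / 1450 = 140.4 MPa.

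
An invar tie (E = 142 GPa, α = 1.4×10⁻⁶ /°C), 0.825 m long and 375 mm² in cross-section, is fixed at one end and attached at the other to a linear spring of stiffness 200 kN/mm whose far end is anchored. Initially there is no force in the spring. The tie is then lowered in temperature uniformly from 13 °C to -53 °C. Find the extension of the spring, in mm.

Free thermal contraction: δ_free = αΔT L = 1.4×10⁻⁶ × 66 × 825 = 0.07623 mm.
Let P be the tensile force in the spring. The tie extends elastically by PL/(AE) and the spring stretches by P/k; together these equal δ_free.
So P = δ_free / [L/(AE) + 1/k] = 0.07623 / [ 825/(375×142×10³) + 1/(200×10³) ].
P = 0.07623 / 2.049×10⁻⁵ = 3720 N.
Spring extension = P/k = 3720/(200×10³) = 0.0186 mm.

δ ≈ 0.0186 mm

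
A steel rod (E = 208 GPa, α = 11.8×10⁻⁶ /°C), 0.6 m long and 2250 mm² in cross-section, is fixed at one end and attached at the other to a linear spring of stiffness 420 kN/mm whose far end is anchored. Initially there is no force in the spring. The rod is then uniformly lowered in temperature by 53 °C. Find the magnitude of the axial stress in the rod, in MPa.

If the spring were absent the rod would shorten by αΔT L = 11.8×10⁻⁶ × 53 × 600 = 0.3752 mm.
With a force P in the spring, the elastic change of the rod is PL/(AE) and that of the spring is P/k; compatibility requires their sum to equal δ_free.
So P = δ_free / [L/(AE) + 1/k] = 0.3752 / [ 600/(2250×208×10³) + 1/(420×10³) ].
P = 0.3752 / 3.663×10⁻⁶ = 102400 N.
σ = P/A = 102400/2250 = 45.53 MPa.

σ ≈ 45.5 MPa (tensile)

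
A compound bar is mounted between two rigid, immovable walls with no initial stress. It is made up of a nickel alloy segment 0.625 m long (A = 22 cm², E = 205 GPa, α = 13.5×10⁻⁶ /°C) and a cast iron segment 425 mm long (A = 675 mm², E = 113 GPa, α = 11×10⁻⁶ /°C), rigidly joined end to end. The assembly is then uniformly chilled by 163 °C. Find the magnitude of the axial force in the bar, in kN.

P ≈ 307 kN (tensile)

With the walls removed the bar would change length by δ_free = Σ αᵢΔT Lᵢ = 13.5×10⁻⁶×163×625 + 11×10⁻⁶×163×425 = 2.137 mm.
Since the ends are fixed, an axial force P builds up, equal in every segment, with P · Σ Lᵢ/(AᵢEᵢ) = δ_free.
Σ Lᵢ/(AᵢEᵢ) = 625/(2200×205×10³) + 425/(675×113×10³) = 6.958×10⁻⁶ mm/N.
Hence P = δ_free / Σ(L/AE) = 2.137/6.958×10⁻⁶ = 307.2 kN (tensile).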